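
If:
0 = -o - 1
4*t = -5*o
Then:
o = -1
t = 5/4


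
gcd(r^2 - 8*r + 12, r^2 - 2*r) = r - 2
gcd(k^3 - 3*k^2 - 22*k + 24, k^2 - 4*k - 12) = k - 6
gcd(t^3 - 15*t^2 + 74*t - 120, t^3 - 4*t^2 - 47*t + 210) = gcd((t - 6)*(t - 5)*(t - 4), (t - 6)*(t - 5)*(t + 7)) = t^2 - 11*t + 30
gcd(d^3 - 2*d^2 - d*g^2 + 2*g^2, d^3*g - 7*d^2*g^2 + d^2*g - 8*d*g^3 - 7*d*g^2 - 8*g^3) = d + g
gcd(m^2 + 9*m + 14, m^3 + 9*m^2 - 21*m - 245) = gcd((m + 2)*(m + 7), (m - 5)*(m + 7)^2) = m + 7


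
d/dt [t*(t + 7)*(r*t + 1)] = 3*r*t^2 + 14*r*t + 2*t + 7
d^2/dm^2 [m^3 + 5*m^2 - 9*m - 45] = 6*m + 10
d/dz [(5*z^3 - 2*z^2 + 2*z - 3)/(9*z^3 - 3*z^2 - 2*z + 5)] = (3*z^4 - 56*z^3 + 166*z^2 - 38*z + 4)/(81*z^6 - 54*z^5 - 27*z^4 + 102*z^3 - 26*z^2 - 20*z + 25)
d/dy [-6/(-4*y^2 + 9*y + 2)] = 6*(9 - 8*y)/(-4*y^2 + 9*y + 2)^2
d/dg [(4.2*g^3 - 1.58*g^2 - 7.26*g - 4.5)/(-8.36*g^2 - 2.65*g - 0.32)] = (-35.112*g^4 - 22.26*g^3 - 60.5386*g^2 - 74.2288*g - 9.6018)/(69.8896*g^4 + 44.308*g^3 + 12.3729*g^2 + 1.696*g + 0.1024)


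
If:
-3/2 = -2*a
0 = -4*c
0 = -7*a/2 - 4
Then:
No Solution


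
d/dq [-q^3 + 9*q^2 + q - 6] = -3*q^2 + 18*q + 1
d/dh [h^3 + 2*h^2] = h*(3*h + 4)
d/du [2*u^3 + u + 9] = 6*u^2 + 1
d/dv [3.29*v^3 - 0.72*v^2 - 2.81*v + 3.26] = 9.87*v^2 - 1.44*v - 2.81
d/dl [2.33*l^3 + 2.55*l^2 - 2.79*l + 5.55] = 6.99*l^2 + 5.1*l - 2.79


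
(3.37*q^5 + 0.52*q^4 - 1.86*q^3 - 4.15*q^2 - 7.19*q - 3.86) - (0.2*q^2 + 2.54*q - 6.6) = 3.37*q^5 + 0.52*q^4 - 1.86*q^3 - 4.35*q^2 - 9.73*q + 2.74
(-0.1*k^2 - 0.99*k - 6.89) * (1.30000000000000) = -0.13*k^2 - 1.287*k - 8.957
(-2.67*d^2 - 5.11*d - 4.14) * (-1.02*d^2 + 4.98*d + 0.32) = 2.7234*d^4 - 8.0844*d^3 - 22.0794*d^2 - 22.2524*d - 1.3248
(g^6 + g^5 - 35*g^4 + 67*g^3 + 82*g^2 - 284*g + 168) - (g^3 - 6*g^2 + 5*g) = g^6 + g^5 - 35*g^4 + 66*g^3 + 88*g^2 - 289*g + 168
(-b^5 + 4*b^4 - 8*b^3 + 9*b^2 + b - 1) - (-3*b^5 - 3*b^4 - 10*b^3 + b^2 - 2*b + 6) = 2*b^5 + 7*b^4 + 2*b^3 + 8*b^2 + 3*b - 7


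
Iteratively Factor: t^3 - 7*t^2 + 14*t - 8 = (t - 1)*(t^2 - 6*t + 8) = (t - 4)*(t - 1)*(t - 2)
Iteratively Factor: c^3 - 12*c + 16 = (c - 2)*(c^2 + 2*c - 8) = (c - 2)^2*(c + 4)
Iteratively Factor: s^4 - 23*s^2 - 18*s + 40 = (s - 1)*(s^3 + s^2 - 22*s - 40) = (s - 1)*(s + 4)*(s^2 - 3*s - 10) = (s - 5)*(s - 1)*(s + 4)*(s + 2)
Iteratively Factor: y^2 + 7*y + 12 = (y + 4)*(y + 3)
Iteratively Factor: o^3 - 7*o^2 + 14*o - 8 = (o - 2)*(o^2 - 5*o + 4) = (o - 2)*(o - 1)*(o - 4)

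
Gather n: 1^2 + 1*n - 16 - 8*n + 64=49 - 7*n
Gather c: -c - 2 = -c - 2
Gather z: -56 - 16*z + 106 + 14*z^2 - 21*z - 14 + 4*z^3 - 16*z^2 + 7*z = 4*z^3 - 2*z^2 - 30*z + 36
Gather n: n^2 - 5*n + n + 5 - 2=n^2 - 4*n + 3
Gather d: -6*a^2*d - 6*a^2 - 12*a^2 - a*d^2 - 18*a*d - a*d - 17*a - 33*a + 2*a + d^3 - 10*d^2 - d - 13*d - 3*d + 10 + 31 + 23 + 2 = -18*a^2 - 48*a + d^3 + d^2*(-a - 10) + d*(-6*a^2 - 19*a - 17) + 66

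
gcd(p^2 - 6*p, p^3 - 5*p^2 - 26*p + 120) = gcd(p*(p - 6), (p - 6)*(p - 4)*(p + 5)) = p - 6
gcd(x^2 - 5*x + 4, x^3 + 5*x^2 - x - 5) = x - 1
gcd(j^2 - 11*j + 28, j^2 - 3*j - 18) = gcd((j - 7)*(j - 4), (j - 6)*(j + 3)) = 1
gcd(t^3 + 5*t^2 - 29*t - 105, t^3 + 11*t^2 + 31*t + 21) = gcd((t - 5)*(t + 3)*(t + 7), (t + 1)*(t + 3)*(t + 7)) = t^2 + 10*t + 21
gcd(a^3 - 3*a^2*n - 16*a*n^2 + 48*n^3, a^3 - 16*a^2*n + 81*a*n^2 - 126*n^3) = a - 3*n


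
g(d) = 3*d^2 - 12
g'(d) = 6*d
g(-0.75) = -10.31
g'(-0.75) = -4.50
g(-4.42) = 46.61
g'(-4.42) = -26.52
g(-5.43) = 76.45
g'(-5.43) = -32.58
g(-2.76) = 10.85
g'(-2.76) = -16.56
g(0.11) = -11.96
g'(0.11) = 0.66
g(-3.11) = 17.02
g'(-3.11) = -18.66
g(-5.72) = 86.16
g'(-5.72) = -34.32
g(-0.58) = -10.99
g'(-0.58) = -3.48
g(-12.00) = 420.00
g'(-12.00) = -72.00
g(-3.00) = 15.00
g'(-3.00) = -18.00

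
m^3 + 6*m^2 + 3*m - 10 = (m - 1)*(m + 2)*(m + 5)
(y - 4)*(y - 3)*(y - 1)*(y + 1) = y^4 - 7*y^3 + 11*y^2 + 7*y - 12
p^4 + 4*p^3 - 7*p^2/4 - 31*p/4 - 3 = (p - 3/2)*(p + 1/2)*(p + 1)*(p + 4)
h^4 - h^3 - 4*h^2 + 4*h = h*(h - 2)*(h - 1)*(h + 2)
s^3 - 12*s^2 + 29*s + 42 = (s - 7)*(s - 6)*(s + 1)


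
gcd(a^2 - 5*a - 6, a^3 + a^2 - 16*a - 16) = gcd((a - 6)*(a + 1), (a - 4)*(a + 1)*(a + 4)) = a + 1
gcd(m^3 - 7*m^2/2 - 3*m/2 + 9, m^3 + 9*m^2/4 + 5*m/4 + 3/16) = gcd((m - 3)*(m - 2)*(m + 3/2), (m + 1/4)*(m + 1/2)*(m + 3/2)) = m + 3/2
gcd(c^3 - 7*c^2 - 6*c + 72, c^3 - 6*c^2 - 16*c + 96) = c^2 - 10*c + 24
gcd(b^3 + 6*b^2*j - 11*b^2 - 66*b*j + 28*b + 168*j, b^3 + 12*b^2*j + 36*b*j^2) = b + 6*j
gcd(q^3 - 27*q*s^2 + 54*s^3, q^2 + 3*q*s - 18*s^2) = q^2 + 3*q*s - 18*s^2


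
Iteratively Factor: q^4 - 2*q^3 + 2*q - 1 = (q - 1)*(q^3 - q^2 - q + 1) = (q - 1)^2*(q^2 - 1) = (q - 1)^2*(q + 1)*(q - 1)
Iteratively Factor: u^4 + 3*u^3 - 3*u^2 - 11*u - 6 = (u - 2)*(u^3 + 5*u^2 + 7*u + 3) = (u - 2)*(u + 3)*(u^2 + 2*u + 1) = (u - 2)*(u + 1)*(u + 3)*(u + 1)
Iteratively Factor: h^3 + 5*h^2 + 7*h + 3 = (h + 1)*(h^2 + 4*h + 3) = (h + 1)^2*(h + 3)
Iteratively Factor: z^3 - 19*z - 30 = (z + 2)*(z^2 - 2*z - 15) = (z - 5)*(z + 2)*(z + 3)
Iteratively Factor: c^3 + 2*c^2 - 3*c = (c - 1)*(c^2 + 3*c) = c*(c - 1)*(c + 3)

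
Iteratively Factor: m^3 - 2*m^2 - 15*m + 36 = (m - 3)*(m^2 + m - 12) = (m - 3)*(m + 4)*(m - 3)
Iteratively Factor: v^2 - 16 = (v - 4)*(v + 4)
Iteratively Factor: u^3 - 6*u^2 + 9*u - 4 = (u - 1)*(u^2 - 5*u + 4) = (u - 1)^2*(u - 4)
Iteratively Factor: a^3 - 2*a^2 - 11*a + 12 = (a - 4)*(a^2 + 2*a - 3) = (a - 4)*(a - 1)*(a + 3)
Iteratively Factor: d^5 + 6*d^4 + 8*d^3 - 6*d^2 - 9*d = (d + 3)*(d^4 + 3*d^3 - d^2 - 3*d) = (d - 1)*(d + 3)*(d^3 + 4*d^2 + 3*d) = d*(d - 1)*(d + 3)*(d^2 + 4*d + 3) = d*(d - 1)*(d + 3)^2*(d + 1)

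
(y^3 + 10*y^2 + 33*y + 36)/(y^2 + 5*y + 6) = (y^2 + 7*y + 12)/(y + 2)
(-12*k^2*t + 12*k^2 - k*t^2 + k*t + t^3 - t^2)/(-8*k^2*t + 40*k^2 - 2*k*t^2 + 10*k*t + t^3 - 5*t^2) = (3*k*t - 3*k + t^2 - t)/(2*k*t - 10*k + t^2 - 5*t)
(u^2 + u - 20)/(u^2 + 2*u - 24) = (u + 5)/(u + 6)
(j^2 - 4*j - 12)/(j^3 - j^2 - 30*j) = (j + 2)/(j*(j + 5))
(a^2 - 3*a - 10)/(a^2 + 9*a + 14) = (a - 5)/(a + 7)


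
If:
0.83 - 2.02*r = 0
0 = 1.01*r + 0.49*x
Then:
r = 0.41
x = -0.85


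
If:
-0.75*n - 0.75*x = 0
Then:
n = -x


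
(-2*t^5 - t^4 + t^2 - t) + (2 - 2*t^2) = -2*t^5 - t^4 - t^2 - t + 2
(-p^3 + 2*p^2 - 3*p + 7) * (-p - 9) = p^4 + 7*p^3 - 15*p^2 + 20*p - 63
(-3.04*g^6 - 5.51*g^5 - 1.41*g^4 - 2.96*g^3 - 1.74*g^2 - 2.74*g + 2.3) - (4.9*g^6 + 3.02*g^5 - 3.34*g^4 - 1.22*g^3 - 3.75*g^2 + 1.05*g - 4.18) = -7.94*g^6 - 8.53*g^5 + 1.93*g^4 - 1.74*g^3 + 2.01*g^2 - 3.79*g + 6.48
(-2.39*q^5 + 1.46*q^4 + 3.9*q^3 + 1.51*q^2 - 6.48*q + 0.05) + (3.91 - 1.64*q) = -2.39*q^5 + 1.46*q^4 + 3.9*q^3 + 1.51*q^2 - 8.12*q + 3.96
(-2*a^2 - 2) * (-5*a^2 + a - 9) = 10*a^4 - 2*a^3 + 28*a^2 - 2*a + 18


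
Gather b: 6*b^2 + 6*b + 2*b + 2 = 6*b^2 + 8*b + 2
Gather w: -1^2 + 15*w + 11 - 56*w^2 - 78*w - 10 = -56*w^2 - 63*w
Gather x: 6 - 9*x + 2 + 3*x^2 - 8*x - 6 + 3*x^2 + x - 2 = 6*x^2 - 16*x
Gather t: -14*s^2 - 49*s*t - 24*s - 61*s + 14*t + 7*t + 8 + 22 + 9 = -14*s^2 - 85*s + t*(21 - 49*s) + 39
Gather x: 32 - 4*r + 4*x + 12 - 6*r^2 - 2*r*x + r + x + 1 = -6*r^2 - 3*r + x*(5 - 2*r) + 45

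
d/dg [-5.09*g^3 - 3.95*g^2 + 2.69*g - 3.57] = -15.27*g^2 - 7.9*g + 2.69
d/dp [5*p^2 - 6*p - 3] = 10*p - 6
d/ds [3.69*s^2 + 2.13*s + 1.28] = 7.38*s + 2.13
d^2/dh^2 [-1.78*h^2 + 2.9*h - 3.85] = -3.56000000000000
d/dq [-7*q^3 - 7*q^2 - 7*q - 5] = -21*q^2 - 14*q - 7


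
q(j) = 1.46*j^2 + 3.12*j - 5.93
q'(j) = 2.92*j + 3.12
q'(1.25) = 6.77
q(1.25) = 0.25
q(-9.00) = 84.25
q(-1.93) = -6.51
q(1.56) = 2.49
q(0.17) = -5.36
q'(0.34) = 4.11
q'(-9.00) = -23.16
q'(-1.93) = -2.52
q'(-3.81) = -8.01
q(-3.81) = 3.38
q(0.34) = -4.70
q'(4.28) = 15.62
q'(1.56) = 7.68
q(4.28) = 34.17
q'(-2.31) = -3.63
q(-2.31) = -5.35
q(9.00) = 140.41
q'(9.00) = 29.40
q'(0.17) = 3.62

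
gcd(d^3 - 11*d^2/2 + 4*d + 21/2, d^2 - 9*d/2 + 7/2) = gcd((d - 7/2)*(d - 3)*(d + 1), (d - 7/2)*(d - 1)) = d - 7/2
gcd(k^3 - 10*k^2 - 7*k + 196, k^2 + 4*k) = k + 4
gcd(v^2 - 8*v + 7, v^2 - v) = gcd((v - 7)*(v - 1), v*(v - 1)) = v - 1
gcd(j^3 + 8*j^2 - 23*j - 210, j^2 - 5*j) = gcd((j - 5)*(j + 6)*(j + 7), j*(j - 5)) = j - 5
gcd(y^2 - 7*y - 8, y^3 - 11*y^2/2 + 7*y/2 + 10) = y + 1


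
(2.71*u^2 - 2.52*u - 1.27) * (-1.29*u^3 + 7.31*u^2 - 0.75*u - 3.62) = -3.4959*u^5 + 23.0609*u^4 - 18.8154*u^3 - 17.2039*u^2 + 10.0749*u + 4.5974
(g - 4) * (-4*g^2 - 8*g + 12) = -4*g^3 + 8*g^2 + 44*g - 48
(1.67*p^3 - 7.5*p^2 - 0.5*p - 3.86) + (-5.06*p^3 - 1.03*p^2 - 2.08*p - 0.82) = -3.39*p^3 - 8.53*p^2 - 2.58*p - 4.68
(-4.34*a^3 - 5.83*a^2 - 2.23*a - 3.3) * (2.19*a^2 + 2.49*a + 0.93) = -9.5046*a^5 - 23.5743*a^4 - 23.4366*a^3 - 18.2016*a^2 - 10.2909*a - 3.069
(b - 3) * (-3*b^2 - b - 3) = -3*b^3 + 8*b^2 + 9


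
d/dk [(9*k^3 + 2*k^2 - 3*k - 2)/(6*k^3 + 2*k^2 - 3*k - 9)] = (6*k^4 - 18*k^3 - 207*k^2 - 28*k + 21)/(36*k^6 + 24*k^5 - 32*k^4 - 120*k^3 - 27*k^2 + 54*k + 81)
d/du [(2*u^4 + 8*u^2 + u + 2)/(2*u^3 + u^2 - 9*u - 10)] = (4*u^6 + 4*u^5 - 70*u^4 - 84*u^3 - 85*u^2 - 164*u + 8)/(4*u^6 + 4*u^5 - 35*u^4 - 58*u^3 + 61*u^2 + 180*u + 100)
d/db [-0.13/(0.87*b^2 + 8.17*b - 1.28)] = (0.2262*b + 1.0621)/(0.87*b^2 + 8.17*b - 1.28)^2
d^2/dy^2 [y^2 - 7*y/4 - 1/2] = 2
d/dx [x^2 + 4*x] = 2*x + 4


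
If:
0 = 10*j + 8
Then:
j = -4/5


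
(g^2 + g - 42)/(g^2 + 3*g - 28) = (g - 6)/(g - 4)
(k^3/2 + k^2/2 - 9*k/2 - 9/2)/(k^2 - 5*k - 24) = (k^2 - 2*k - 3)/(2*(k - 8))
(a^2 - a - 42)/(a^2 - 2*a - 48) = (a - 7)/(a - 8)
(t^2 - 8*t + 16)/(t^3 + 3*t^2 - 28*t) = (t - 4)/(t*(t + 7))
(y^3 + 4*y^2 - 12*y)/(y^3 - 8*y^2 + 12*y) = (y + 6)/(y - 6)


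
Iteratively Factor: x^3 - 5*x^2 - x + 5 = (x - 1)*(x^2 - 4*x - 5) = (x - 5)*(x - 1)*(x + 1)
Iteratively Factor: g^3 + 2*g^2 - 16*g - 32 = (g + 2)*(g^2 - 16) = (g - 4)*(g + 2)*(g + 4)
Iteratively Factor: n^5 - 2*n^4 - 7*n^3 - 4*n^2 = (n)*(n^4 - 2*n^3 - 7*n^2 - 4*n) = n*(n + 1)*(n^3 - 3*n^2 - 4*n) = n*(n - 4)*(n + 1)*(n^2 + n) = n*(n - 4)*(n + 1)^2*(n)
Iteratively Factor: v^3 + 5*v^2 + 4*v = (v + 4)*(v^2 + v) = v*(v + 4)*(v + 1)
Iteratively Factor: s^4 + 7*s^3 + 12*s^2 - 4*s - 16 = (s - 1)*(s^3 + 8*s^2 + 20*s + 16) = (s - 1)*(s + 2)*(s^2 + 6*s + 8) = (s - 1)*(s + 2)*(s + 4)*(s + 2)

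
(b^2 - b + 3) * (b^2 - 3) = b^4 - b^3 + 3*b - 9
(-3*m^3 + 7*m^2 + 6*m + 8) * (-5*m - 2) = 15*m^4 - 29*m^3 - 44*m^2 - 52*m - 16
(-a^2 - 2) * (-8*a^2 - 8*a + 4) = 8*a^4 + 8*a^3 + 12*a^2 + 16*a - 8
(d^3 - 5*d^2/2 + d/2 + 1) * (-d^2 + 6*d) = -d^5 + 17*d^4/2 - 31*d^3/2 + 2*d^2 + 6*d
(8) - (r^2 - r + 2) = -r^2 + r + 6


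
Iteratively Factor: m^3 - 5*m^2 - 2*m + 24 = (m - 4)*(m^2 - m - 6) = (m - 4)*(m - 3)*(m + 2)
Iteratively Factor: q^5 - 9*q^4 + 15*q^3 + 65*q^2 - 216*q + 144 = (q - 3)*(q^4 - 6*q^3 - 3*q^2 + 56*q - 48) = (q - 3)*(q - 1)*(q^3 - 5*q^2 - 8*q + 48) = (q - 4)*(q - 3)*(q - 1)*(q^2 - q - 12) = (q - 4)*(q - 3)*(q - 1)*(q + 3)*(q - 4)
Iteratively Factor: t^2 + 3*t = (t + 3)*(t)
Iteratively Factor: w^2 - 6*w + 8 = (w - 2)*(w - 4)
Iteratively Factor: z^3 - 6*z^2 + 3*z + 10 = (z + 1)*(z^2 - 7*z + 10) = (z - 2)*(z + 1)*(z - 5)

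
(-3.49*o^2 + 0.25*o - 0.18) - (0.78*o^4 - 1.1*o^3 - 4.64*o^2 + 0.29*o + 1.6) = -0.78*o^4 + 1.1*o^3 + 1.15*o^2 - 0.04*o - 1.78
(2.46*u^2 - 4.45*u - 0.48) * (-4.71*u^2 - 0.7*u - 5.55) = -11.5866*u^4 + 19.2375*u^3 - 8.2772*u^2 + 25.0335*u + 2.664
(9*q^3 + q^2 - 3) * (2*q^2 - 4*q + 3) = 18*q^5 - 34*q^4 + 23*q^3 - 3*q^2 + 12*q - 9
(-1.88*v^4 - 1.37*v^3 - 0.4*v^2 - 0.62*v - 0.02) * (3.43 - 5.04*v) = 9.4752*v^5 + 0.4564*v^4 - 2.6831*v^3 + 1.7528*v^2 - 2.0258*v - 0.0686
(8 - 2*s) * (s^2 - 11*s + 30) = -2*s^3 + 30*s^2 - 148*s + 240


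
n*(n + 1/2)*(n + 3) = n^3 + 7*n^2/2 + 3*n/2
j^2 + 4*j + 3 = (j + 1)*(j + 3)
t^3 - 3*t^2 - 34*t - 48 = (t - 8)*(t + 2)*(t + 3)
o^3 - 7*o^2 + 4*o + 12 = (o - 6)*(o - 2)*(o + 1)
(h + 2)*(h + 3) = h^2 + 5*h + 6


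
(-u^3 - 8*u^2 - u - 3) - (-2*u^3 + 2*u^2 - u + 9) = u^3 - 10*u^2 - 12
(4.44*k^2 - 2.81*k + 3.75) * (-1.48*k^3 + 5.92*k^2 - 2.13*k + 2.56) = -6.5712*k^5 + 30.4436*k^4 - 31.6424*k^3 + 39.5517*k^2 - 15.1811*k + 9.6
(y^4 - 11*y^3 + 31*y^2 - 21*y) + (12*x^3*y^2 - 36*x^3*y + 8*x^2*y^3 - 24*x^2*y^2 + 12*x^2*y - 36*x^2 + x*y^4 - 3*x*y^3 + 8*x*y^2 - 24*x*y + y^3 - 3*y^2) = 12*x^3*y^2 - 36*x^3*y + 8*x^2*y^3 - 24*x^2*y^2 + 12*x^2*y - 36*x^2 + x*y^4 - 3*x*y^3 + 8*x*y^2 - 24*x*y + y^4 - 10*y^3 + 28*y^2 - 21*y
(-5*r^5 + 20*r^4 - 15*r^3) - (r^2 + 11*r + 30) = -5*r^5 + 20*r^4 - 15*r^3 - r^2 - 11*r - 30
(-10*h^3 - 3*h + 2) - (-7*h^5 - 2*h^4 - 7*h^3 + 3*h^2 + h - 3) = 7*h^5 + 2*h^4 - 3*h^3 - 3*h^2 - 4*h + 5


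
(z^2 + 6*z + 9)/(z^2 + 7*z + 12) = (z + 3)/(z + 4)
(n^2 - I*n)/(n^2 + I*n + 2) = n/(n + 2*I)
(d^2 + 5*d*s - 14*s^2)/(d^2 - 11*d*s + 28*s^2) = (d^2 + 5*d*s - 14*s^2)/(d^2 - 11*d*s + 28*s^2)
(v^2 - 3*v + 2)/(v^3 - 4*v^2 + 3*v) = (v - 2)/(v*(v - 3))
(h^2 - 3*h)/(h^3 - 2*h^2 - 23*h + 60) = h/(h^2 + h - 20)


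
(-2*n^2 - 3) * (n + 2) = -2*n^3 - 4*n^2 - 3*n - 6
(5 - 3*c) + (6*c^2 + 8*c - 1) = 6*c^2 + 5*c + 4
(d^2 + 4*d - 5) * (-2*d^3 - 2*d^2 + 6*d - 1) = -2*d^5 - 10*d^4 + 8*d^3 + 33*d^2 - 34*d + 5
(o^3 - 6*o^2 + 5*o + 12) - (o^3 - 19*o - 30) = -6*o^2 + 24*o + 42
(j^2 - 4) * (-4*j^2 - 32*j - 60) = -4*j^4 - 32*j^3 - 44*j^2 + 128*j + 240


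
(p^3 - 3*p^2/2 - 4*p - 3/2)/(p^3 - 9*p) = (2*p^2 + 3*p + 1)/(2*p*(p + 3))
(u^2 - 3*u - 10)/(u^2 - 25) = (u + 2)/(u + 5)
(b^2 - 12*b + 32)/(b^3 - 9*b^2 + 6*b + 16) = (b - 4)/(b^2 - b - 2)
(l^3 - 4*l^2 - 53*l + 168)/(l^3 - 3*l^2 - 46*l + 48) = (l^2 + 4*l - 21)/(l^2 + 5*l - 6)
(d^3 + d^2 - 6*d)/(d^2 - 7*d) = (d^2 + d - 6)/(d - 7)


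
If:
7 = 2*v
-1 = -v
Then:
No Solution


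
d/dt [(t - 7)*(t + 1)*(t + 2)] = 3*t^2 - 8*t - 19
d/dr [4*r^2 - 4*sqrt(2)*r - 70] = 8*r - 4*sqrt(2)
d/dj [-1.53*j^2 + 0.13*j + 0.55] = 0.13 - 3.06*j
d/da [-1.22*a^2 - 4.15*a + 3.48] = -2.44*a - 4.15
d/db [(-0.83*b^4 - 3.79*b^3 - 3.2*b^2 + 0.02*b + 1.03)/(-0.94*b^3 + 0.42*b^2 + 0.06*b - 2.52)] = (0.7802*b^6 - 0.697199999999997*b^5 - 4.7492*b^4 + 7.9492*b^3 + 31.3566*b^2 + 15.2628*b - 0.1122)/(0.8836*b^6 - 0.7896*b^5 + 0.0636*b^4 + 4.788*b^3 - 2.1132*b^2 - 0.3024*b + 6.3504)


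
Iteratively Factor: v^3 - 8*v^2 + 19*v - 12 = (v - 1)*(v^2 - 7*v + 12) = (v - 3)*(v - 1)*(v - 4)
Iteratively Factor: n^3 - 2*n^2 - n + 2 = (n + 1)*(n^2 - 3*n + 2) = (n - 1)*(n + 1)*(n - 2)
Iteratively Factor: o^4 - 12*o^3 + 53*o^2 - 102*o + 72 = (o - 3)*(o^3 - 9*o^2 + 26*o - 24) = (o - 4)*(o - 3)*(o^2 - 5*o + 6) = (o - 4)*(o - 3)*(o - 2)*(o - 3)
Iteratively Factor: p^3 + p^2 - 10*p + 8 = (p - 2)*(p^2 + 3*p - 4) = (p - 2)*(p + 4)*(p - 1)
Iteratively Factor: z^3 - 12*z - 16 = (z + 2)*(z^2 - 2*z - 8) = (z - 4)*(z + 2)*(z + 2)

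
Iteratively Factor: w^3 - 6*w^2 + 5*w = (w - 1)*(w^2 - 5*w) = (w - 5)*(w - 1)*(w)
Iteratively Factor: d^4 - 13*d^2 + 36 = (d - 3)*(d^3 + 3*d^2 - 4*d - 12) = (d - 3)*(d - 2)*(d^2 + 5*d + 6) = (d - 3)*(d - 2)*(d + 3)*(d + 2)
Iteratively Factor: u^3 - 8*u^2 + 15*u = (u - 5)*(u^2 - 3*u) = u*(u - 5)*(u - 3)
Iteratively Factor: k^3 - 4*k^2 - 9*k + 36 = (k - 3)*(k^2 - k - 12) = (k - 4)*(k - 3)*(k + 3)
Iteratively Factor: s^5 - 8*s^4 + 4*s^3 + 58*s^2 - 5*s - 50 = (s + 2)*(s^4 - 10*s^3 + 24*s^2 + 10*s - 25) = (s + 1)*(s + 2)*(s^3 - 11*s^2 + 35*s - 25) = (s - 5)*(s + 1)*(s + 2)*(s^2 - 6*s + 5) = (s - 5)^2*(s + 1)*(s + 2)*(s - 1)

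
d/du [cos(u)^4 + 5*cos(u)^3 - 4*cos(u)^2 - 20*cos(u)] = (-4*cos(u)^3 - 15*cos(u)^2 + 8*cos(u) + 20)*sin(u)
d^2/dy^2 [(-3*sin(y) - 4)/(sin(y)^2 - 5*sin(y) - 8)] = (-3*sin(y)^5 - 31*sin(y)^4 - 78*sin(y)^3 - 84*sin(y)^2 - 8*sin(y) + 24)/(5*sin(y) + cos(y)^2 + 7)^3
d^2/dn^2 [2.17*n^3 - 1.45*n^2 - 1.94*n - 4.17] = 13.02*n - 2.9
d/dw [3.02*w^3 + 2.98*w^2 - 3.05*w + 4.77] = 9.06*w^2 + 5.96*w - 3.05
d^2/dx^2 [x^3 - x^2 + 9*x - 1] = 6*x - 2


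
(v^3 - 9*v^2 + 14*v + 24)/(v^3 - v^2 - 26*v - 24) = (v - 4)/(v + 4)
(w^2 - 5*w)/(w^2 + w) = (w - 5)/(w + 1)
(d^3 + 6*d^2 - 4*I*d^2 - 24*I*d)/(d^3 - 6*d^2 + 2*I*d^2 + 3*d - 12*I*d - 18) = (d^3 + d^2*(6 - 4*I) - 24*I*d)/(d^3 + d^2*(-6 + 2*I) + d*(3 - 12*I) - 18)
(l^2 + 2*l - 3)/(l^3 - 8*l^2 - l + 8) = (l + 3)/(l^2 - 7*l - 8)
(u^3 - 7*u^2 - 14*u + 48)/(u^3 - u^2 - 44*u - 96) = (u - 2)/(u + 4)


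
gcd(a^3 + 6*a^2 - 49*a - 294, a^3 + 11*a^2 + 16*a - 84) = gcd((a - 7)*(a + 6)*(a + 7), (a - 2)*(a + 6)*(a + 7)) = a^2 + 13*a + 42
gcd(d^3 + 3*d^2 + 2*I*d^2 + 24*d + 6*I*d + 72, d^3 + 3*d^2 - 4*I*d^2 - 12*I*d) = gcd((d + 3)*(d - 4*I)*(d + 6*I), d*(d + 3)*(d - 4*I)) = d^2 + d*(3 - 4*I) - 12*I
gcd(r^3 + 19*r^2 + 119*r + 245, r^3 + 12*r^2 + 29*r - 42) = r + 7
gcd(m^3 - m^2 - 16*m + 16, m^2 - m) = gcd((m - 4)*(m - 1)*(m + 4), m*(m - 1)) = m - 1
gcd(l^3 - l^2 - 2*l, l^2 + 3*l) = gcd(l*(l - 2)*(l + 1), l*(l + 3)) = l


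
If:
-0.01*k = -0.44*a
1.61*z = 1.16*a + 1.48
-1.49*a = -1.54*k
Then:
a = 0.00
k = 0.00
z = 0.92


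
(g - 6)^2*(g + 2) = g^3 - 10*g^2 + 12*g + 72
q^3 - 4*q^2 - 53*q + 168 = (q - 8)*(q - 3)*(q + 7)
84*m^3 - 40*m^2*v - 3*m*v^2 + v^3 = (-7*m + v)*(-2*m + v)*(6*m + v)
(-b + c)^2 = b^2 - 2*b*c + c^2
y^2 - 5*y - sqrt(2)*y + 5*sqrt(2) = (y - 5)*(y - sqrt(2))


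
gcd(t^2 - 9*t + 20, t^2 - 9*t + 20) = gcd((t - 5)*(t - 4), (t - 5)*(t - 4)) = t^2 - 9*t + 20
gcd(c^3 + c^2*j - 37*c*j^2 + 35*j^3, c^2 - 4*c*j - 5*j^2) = c - 5*j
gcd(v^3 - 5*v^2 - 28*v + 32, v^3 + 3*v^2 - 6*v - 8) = v + 4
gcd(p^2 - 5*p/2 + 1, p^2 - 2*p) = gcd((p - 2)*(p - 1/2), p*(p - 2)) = p - 2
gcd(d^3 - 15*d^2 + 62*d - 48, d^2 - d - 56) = d - 8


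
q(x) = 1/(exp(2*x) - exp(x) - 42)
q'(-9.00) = 0.00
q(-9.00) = -0.02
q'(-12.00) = 0.00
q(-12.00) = -0.02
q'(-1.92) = 0.00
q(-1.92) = -0.02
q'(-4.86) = 0.00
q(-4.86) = -0.02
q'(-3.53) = 0.00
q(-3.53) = -0.02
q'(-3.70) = 0.00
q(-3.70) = -0.02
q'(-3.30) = 0.00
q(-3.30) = -0.02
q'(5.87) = -0.00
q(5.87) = 0.00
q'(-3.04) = 0.00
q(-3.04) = -0.02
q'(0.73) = -0.00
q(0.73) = -0.03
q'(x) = (-2*exp(2*x) + exp(x))/(exp(2*x) - exp(x) - 42)^2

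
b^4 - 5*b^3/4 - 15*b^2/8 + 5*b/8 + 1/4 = (b - 2)*(b - 1/2)*(b + 1/4)*(b + 1)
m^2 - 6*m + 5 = (m - 5)*(m - 1)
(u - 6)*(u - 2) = u^2 - 8*u + 12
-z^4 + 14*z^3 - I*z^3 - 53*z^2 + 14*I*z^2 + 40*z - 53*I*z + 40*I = (z - 8)*(z - 5)*(-I*z + 1)*(-I*z + I)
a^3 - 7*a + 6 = (a - 2)*(a - 1)*(a + 3)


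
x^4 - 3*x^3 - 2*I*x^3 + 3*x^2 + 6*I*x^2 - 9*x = x*(x - 3)*(x - 3*I)*(x + I)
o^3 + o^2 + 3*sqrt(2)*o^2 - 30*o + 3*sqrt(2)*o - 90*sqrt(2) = (o - 5)*(o + 6)*(o + 3*sqrt(2))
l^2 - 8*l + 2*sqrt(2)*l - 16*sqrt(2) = (l - 8)*(l + 2*sqrt(2))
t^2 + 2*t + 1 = (t + 1)^2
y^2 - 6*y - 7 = (y - 7)*(y + 1)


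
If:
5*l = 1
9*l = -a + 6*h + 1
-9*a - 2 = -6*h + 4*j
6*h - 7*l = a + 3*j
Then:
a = -1/20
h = 1/8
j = -1/5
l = 1/5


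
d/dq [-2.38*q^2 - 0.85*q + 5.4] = -4.76*q - 0.85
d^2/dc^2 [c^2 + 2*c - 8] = 2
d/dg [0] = 0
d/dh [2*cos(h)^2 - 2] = -2*sin(2*h)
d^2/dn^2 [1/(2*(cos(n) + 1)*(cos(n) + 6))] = (-4*sin(n)^4 + 27*sin(n)^2 + 273*cos(n)/4 - 21*cos(3*n)/4 + 63)/(2*(cos(n) + 1)^3*(cos(n) + 6)^3)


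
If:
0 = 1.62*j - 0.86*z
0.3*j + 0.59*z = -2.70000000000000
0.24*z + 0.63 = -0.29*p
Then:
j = -1.91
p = 0.81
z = -3.60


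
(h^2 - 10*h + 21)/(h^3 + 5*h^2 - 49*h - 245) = (h - 3)/(h^2 + 12*h + 35)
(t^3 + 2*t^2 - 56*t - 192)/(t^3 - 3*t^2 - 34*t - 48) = (t^2 + 10*t + 24)/(t^2 + 5*t + 6)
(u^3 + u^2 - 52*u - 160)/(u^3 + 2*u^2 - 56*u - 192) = (u + 5)/(u + 6)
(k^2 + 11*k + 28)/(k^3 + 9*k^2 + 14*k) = (k + 4)/(k*(k + 2))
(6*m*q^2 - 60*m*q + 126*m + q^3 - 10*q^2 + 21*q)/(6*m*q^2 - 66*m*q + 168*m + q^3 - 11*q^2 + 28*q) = (q - 3)/(q - 4)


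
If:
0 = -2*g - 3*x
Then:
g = -3*x/2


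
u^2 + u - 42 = (u - 6)*(u + 7)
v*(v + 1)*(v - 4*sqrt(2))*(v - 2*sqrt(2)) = v^4 - 6*sqrt(2)*v^3 + v^3 - 6*sqrt(2)*v^2 + 16*v^2 + 16*v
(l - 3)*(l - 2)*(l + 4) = l^3 - l^2 - 14*l + 24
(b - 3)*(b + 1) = b^2 - 2*b - 3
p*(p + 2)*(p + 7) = p^3 + 9*p^2 + 14*p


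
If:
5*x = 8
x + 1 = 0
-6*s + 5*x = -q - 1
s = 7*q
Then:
No Solution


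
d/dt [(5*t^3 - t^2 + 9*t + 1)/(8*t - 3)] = (80*t^3 - 53*t^2 + 6*t - 35)/(64*t^2 - 48*t + 9)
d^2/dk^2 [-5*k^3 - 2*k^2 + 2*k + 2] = -30*k - 4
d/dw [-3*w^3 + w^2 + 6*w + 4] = -9*w^2 + 2*w + 6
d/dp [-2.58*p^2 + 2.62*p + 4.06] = 2.62 - 5.16*p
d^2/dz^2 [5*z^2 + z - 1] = 10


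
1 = 1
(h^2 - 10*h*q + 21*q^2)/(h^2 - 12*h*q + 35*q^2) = (-h + 3*q)/(-h + 5*q)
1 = 1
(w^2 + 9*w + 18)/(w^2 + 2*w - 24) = (w + 3)/(w - 4)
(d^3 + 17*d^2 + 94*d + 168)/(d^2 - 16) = (d^2 + 13*d + 42)/(d - 4)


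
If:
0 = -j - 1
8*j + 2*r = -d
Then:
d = 8 - 2*r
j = -1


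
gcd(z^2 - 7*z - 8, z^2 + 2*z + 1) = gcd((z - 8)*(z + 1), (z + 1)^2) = z + 1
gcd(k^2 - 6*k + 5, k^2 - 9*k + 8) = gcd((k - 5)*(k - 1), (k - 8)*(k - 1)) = k - 1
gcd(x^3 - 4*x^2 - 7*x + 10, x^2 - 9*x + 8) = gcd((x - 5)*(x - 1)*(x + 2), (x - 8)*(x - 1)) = x - 1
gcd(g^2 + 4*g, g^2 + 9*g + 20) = g + 4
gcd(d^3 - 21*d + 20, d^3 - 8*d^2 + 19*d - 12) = d^2 - 5*d + 4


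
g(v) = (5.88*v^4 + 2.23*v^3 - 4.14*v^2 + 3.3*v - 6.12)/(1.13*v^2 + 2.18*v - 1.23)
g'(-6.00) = -67.55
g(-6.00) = 264.08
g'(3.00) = 24.71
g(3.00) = 32.49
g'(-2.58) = 974.37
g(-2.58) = 269.79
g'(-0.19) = 1.61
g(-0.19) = 4.31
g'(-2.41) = 63566.33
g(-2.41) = 1625.94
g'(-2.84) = 147.33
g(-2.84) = 166.90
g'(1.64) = 12.47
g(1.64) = 7.53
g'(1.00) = 10.95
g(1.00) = 0.55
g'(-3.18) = 19.44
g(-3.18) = 144.31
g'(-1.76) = 71.51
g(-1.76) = -12.45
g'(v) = (-2.26*v - 2.18)*(5.88*v^4 + 2.23*v^3 - 4.14*v^2 + 3.3*v - 6.12)/(1.13*v^2 + 2.18*v - 1.23)^2 + (23.52*v^3 + 6.69*v^2 - 8.28*v + 3.3)/(1.13*v^2 + 2.18*v - 1.23)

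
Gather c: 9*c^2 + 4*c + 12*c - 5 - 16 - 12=9*c^2 + 16*c - 33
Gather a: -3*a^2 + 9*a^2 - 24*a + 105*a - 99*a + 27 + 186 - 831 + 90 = 6*a^2 - 18*a - 528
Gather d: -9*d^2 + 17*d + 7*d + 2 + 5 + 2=-9*d^2 + 24*d + 9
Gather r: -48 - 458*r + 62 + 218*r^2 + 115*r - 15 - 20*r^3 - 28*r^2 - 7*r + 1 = -20*r^3 + 190*r^2 - 350*r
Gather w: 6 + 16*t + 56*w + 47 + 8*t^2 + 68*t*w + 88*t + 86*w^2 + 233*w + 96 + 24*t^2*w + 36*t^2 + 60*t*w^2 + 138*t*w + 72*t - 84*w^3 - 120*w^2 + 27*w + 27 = 44*t^2 + 176*t - 84*w^3 + w^2*(60*t - 34) + w*(24*t^2 + 206*t + 316) + 176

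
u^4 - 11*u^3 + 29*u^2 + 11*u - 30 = (u - 6)*(u - 5)*(u - 1)*(u + 1)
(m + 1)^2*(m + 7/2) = m^3 + 11*m^2/2 + 8*m + 7/2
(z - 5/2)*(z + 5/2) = z^2 - 25/4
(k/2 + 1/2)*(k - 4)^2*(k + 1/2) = k^4/2 - 13*k^3/4 + 9*k^2/4 + 10*k + 4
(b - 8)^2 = b^2 - 16*b + 64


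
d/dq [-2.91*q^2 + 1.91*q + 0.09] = 1.91 - 5.82*q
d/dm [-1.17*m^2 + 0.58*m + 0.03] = 0.58 - 2.34*m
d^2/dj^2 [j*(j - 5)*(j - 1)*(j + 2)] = 12*j^2 - 24*j - 14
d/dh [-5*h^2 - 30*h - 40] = -10*h - 30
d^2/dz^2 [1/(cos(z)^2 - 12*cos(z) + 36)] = 2*(-6*cos(z) - cos(2*z) + 2)/(cos(z) - 6)^4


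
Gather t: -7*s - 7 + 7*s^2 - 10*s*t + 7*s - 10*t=7*s^2 + t*(-10*s - 10) - 7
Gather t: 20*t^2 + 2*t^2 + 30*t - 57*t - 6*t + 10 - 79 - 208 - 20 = 22*t^2 - 33*t - 297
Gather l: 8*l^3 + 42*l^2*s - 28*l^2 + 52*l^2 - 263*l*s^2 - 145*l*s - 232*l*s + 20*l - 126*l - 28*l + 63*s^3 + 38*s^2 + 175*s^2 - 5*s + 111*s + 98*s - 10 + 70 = 8*l^3 + l^2*(42*s + 24) + l*(-263*s^2 - 377*s - 134) + 63*s^3 + 213*s^2 + 204*s + 60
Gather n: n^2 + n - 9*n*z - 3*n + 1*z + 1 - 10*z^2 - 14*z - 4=n^2 + n*(-9*z - 2) - 10*z^2 - 13*z - 3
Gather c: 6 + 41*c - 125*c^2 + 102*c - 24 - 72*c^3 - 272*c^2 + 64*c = -72*c^3 - 397*c^2 + 207*c - 18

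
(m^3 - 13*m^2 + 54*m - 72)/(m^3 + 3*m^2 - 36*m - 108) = (m^2 - 7*m + 12)/(m^2 + 9*m + 18)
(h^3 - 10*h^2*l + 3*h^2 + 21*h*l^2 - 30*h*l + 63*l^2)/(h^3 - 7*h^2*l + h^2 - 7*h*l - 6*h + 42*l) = (h - 3*l)/(h - 2)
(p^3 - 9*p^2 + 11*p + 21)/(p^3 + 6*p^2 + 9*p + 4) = (p^2 - 10*p + 21)/(p^2 + 5*p + 4)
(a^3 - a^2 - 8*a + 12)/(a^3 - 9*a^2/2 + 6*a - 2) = 2*(a + 3)/(2*a - 1)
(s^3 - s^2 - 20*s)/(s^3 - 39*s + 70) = s*(s + 4)/(s^2 + 5*s - 14)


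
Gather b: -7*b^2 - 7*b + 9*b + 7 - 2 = -7*b^2 + 2*b + 5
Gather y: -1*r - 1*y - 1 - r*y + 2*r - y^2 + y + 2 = -r*y + r - y^2 + 1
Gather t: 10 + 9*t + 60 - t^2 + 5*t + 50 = -t^2 + 14*t + 120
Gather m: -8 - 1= -9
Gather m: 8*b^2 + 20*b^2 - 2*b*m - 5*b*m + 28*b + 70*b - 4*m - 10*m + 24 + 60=28*b^2 + 98*b + m*(-7*b - 14) + 84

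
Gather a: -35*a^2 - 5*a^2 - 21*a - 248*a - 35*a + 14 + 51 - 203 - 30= -40*a^2 - 304*a - 168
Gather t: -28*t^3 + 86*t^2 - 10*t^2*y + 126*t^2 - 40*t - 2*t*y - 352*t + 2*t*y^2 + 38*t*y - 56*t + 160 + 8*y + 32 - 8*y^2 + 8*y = -28*t^3 + t^2*(212 - 10*y) + t*(2*y^2 + 36*y - 448) - 8*y^2 + 16*y + 192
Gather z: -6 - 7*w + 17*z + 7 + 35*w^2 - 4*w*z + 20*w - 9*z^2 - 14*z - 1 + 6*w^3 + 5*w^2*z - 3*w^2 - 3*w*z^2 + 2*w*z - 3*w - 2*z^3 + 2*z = 6*w^3 + 32*w^2 + 10*w - 2*z^3 + z^2*(-3*w - 9) + z*(5*w^2 - 2*w + 5)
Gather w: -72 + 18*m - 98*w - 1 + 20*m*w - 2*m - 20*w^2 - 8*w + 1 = 16*m - 20*w^2 + w*(20*m - 106) - 72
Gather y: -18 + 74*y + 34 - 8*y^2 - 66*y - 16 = -8*y^2 + 8*y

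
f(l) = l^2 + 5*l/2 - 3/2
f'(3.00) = 8.50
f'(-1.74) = -0.98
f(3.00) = 15.00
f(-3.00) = 0.00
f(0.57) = 0.25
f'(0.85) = 4.20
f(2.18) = 8.70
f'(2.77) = 8.04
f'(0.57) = 3.64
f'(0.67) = 3.84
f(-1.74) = -2.82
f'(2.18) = 6.86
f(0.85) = 1.35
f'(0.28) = 3.06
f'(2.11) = 6.72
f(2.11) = 8.23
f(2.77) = 13.10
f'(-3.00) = -3.50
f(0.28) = -0.72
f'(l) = 2*l + 5/2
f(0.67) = 0.62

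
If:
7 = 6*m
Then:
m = 7/6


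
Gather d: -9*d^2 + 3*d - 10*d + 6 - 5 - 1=-9*d^2 - 7*d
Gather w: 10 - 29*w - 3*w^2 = -3*w^2 - 29*w + 10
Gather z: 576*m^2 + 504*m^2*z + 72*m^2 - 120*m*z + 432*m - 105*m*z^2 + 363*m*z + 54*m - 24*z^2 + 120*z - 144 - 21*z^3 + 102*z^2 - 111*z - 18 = 648*m^2 + 486*m - 21*z^3 + z^2*(78 - 105*m) + z*(504*m^2 + 243*m + 9) - 162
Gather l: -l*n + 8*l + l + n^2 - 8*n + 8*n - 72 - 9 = l*(9 - n) + n^2 - 81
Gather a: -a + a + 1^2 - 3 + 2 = 0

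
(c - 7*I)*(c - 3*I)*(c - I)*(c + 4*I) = c^4 - 7*I*c^3 + 13*c^2 - 103*I*c - 84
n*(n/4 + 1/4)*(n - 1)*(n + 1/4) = n^4/4 + n^3/16 - n^2/4 - n/16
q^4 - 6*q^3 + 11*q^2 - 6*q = q*(q - 3)*(q - 2)*(q - 1)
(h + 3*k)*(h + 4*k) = h^2 + 7*h*k + 12*k^2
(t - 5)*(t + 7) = t^2 + 2*t - 35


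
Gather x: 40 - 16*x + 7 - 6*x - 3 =44 - 22*x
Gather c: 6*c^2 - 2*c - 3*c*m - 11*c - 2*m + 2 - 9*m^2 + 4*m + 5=6*c^2 + c*(-3*m - 13) - 9*m^2 + 2*m + 7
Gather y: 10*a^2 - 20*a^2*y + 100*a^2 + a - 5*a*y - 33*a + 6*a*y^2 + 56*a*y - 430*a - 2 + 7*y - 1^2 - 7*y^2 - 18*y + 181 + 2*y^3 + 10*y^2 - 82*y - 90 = 110*a^2 - 462*a + 2*y^3 + y^2*(6*a + 3) + y*(-20*a^2 + 51*a - 93) + 88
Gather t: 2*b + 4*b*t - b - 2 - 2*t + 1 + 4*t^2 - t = b + 4*t^2 + t*(4*b - 3) - 1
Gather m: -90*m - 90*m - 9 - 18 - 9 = -180*m - 36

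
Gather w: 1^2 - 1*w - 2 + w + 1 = 0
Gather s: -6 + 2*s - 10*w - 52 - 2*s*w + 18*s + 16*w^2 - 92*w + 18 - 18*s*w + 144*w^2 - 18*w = s*(20 - 20*w) + 160*w^2 - 120*w - 40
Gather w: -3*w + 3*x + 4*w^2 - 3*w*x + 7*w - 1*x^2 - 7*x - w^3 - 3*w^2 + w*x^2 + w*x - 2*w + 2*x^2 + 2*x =-w^3 + w^2 + w*(x^2 - 2*x + 2) + x^2 - 2*x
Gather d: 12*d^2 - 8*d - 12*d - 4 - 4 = 12*d^2 - 20*d - 8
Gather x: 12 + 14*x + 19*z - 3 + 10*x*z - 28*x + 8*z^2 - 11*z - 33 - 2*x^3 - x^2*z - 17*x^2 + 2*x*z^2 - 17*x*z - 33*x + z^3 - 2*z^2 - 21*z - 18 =-2*x^3 + x^2*(-z - 17) + x*(2*z^2 - 7*z - 47) + z^3 + 6*z^2 - 13*z - 42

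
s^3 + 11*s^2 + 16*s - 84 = (s - 2)*(s + 6)*(s + 7)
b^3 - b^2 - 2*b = b*(b - 2)*(b + 1)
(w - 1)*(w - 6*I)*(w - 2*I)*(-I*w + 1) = -I*w^4 - 7*w^3 + I*w^3 + 7*w^2 + 4*I*w^2 - 12*w - 4*I*w + 12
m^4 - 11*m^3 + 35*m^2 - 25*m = m*(m - 5)^2*(m - 1)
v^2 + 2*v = v*(v + 2)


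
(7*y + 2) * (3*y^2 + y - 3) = 21*y^3 + 13*y^2 - 19*y - 6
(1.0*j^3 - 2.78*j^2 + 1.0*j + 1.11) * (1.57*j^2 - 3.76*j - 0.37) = 1.57*j^5 - 8.1246*j^4 + 11.6528*j^3 - 0.9887*j^2 - 4.5436*j - 0.4107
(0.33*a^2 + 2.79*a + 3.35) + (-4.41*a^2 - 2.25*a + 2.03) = -4.08*a^2 + 0.54*a + 5.38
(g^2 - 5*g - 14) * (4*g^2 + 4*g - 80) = 4*g^4 - 16*g^3 - 156*g^2 + 344*g + 1120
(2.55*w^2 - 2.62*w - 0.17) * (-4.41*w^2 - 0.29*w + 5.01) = -11.2455*w^4 + 10.8147*w^3 + 14.285*w^2 - 13.0769*w - 0.8517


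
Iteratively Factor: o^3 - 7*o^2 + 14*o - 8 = (o - 4)*(o^2 - 3*o + 2) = (o - 4)*(o - 2)*(o - 1)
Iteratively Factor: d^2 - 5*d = (d - 5)*(d)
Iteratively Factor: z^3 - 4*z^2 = (z)*(z^2 - 4*z) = z^2*(z - 4)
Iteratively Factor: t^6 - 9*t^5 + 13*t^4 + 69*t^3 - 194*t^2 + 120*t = (t + 3)*(t^5 - 12*t^4 + 49*t^3 - 78*t^2 + 40*t) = (t - 5)*(t + 3)*(t^4 - 7*t^3 + 14*t^2 - 8*t) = t*(t - 5)*(t + 3)*(t^3 - 7*t^2 + 14*t - 8) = t*(t - 5)*(t - 1)*(t + 3)*(t^2 - 6*t + 8) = t*(t - 5)*(t - 2)*(t - 1)*(t + 3)*(t - 4)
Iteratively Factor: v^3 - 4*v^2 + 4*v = (v)*(v^2 - 4*v + 4) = v*(v - 2)*(v - 2)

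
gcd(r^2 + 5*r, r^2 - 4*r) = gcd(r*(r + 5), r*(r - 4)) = r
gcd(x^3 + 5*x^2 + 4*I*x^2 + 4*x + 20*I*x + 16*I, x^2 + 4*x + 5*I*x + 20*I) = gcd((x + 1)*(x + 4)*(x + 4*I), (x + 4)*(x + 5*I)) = x + 4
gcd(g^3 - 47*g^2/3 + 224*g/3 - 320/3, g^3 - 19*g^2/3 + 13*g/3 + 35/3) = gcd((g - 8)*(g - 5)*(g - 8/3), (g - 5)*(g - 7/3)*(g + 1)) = g - 5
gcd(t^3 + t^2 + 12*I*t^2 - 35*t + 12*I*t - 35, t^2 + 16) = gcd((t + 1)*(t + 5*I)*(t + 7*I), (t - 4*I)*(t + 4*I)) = 1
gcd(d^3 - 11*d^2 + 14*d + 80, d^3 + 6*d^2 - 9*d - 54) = 1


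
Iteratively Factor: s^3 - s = (s - 1)*(s^2 + s) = s*(s - 1)*(s + 1)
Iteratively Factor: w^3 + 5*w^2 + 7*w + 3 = (w + 1)*(w^2 + 4*w + 3) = (w + 1)*(w + 3)*(w + 1)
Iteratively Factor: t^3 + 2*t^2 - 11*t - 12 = (t - 3)*(t^2 + 5*t + 4) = (t - 3)*(t + 4)*(t + 1)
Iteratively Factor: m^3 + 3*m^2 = (m)*(m^2 + 3*m) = m*(m + 3)*(m)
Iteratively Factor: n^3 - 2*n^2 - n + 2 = (n + 1)*(n^2 - 3*n + 2) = (n - 2)*(n + 1)*(n - 1)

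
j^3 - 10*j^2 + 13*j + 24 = (j - 8)*(j - 3)*(j + 1)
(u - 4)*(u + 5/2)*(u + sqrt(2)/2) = u^3 - 3*u^2/2 + sqrt(2)*u^2/2 - 10*u - 3*sqrt(2)*u/4 - 5*sqrt(2)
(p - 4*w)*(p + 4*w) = p^2 - 16*w^2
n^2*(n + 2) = n^3 + 2*n^2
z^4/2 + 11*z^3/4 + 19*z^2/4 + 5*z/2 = z*(z/2 + 1/2)*(z + 2)*(z + 5/2)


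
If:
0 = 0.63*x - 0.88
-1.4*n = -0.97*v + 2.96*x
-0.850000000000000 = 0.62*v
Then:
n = -3.90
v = -1.37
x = 1.40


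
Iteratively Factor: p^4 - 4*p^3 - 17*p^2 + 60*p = (p - 5)*(p^3 + p^2 - 12*p) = (p - 5)*(p + 4)*(p^2 - 3*p) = p*(p - 5)*(p + 4)*(p - 3)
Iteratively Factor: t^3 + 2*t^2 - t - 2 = (t - 1)*(t^2 + 3*t + 2) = (t - 1)*(t + 2)*(t + 1)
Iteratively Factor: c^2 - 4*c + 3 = (c - 3)*(c - 1)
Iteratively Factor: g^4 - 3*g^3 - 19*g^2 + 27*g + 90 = (g - 5)*(g^3 + 2*g^2 - 9*g - 18) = (g - 5)*(g - 3)*(g^2 + 5*g + 6) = (g - 5)*(g - 3)*(g + 3)*(g + 2)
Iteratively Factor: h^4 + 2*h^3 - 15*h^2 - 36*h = (h + 3)*(h^3 - h^2 - 12*h) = (h - 4)*(h + 3)*(h^2 + 3*h) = h*(h - 4)*(h + 3)*(h + 3)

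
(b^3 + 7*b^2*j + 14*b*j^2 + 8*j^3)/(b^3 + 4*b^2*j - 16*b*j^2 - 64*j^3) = (b^2 + 3*b*j + 2*j^2)/(b^2 - 16*j^2)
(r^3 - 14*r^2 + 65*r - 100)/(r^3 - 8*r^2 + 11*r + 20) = (r - 5)/(r + 1)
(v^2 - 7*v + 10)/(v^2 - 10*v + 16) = (v - 5)/(v - 8)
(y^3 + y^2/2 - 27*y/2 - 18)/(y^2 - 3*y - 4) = (2*y^2 + 9*y + 9)/(2*(y + 1))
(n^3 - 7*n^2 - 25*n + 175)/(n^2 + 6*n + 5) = (n^2 - 12*n + 35)/(n + 1)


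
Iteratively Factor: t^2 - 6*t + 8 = (t - 4)*(t - 2)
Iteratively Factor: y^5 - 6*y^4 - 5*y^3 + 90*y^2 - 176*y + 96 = (y - 4)*(y^4 - 2*y^3 - 13*y^2 + 38*y - 24) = (y - 4)*(y - 1)*(y^3 - y^2 - 14*y + 24) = (y - 4)*(y - 1)*(y + 4)*(y^2 - 5*y + 6) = (y - 4)*(y - 3)*(y - 1)*(y + 4)*(y - 2)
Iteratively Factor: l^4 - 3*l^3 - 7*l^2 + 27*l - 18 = (l - 3)*(l^3 - 7*l + 6) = (l - 3)*(l - 1)*(l^2 + l - 6) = (l - 3)*(l - 2)*(l - 1)*(l + 3)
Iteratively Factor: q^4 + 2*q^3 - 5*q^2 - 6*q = (q)*(q^3 + 2*q^2 - 5*q - 6) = q*(q + 1)*(q^2 + q - 6) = q*(q - 2)*(q + 1)*(q + 3)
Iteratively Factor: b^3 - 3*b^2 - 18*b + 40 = (b - 5)*(b^2 + 2*b - 8) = (b - 5)*(b - 2)*(b + 4)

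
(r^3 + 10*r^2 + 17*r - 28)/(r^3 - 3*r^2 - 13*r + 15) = (r^2 + 11*r + 28)/(r^2 - 2*r - 15)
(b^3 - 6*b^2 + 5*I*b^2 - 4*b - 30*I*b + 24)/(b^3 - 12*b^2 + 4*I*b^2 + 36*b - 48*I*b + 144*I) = (b + I)/(b - 6)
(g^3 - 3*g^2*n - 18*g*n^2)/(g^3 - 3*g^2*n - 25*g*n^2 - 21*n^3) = g*(g - 6*n)/(g^2 - 6*g*n - 7*n^2)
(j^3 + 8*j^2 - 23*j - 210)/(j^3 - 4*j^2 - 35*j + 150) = (j + 7)/(j - 5)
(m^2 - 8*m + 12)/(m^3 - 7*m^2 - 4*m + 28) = (m - 6)/(m^2 - 5*m - 14)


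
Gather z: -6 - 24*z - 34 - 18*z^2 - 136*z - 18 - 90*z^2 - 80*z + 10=-108*z^2 - 240*z - 48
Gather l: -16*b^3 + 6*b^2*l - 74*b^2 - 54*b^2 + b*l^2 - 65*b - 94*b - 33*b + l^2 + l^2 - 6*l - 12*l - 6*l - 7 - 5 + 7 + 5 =-16*b^3 - 128*b^2 - 192*b + l^2*(b + 2) + l*(6*b^2 - 24)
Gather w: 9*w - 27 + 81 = 9*w + 54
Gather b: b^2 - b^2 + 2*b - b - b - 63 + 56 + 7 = 0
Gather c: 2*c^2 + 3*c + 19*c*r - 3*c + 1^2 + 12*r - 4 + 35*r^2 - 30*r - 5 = 2*c^2 + 19*c*r + 35*r^2 - 18*r - 8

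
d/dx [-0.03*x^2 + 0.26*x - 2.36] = 0.26 - 0.06*x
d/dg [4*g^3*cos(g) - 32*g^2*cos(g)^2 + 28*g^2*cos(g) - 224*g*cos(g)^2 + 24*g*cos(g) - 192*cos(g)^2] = -4*g^3*sin(g) - 28*g^2*sin(g) + 32*g^2*sin(2*g) + 12*g^2*cos(g) - 24*g*sin(g) + 224*g*sin(2*g) - 64*g*cos(g)^2 + 56*g*cos(g) + 192*sin(2*g) - 224*cos(g)^2 + 24*cos(g)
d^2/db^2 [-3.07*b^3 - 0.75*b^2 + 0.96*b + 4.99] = -18.42*b - 1.5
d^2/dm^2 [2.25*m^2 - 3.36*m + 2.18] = 4.50000000000000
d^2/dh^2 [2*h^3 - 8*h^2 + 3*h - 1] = 12*h - 16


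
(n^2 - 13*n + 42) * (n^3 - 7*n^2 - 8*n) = n^5 - 20*n^4 + 125*n^3 - 190*n^2 - 336*n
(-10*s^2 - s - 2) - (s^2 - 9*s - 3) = -11*s^2 + 8*s + 1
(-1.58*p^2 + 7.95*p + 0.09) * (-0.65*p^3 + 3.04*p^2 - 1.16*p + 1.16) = 1.027*p^5 - 9.9707*p^4 + 25.9423*p^3 - 10.7812*p^2 + 9.1176*p + 0.1044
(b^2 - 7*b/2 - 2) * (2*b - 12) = 2*b^3 - 19*b^2 + 38*b + 24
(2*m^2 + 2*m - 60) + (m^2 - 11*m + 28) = 3*m^2 - 9*m - 32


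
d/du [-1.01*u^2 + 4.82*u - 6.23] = 4.82 - 2.02*u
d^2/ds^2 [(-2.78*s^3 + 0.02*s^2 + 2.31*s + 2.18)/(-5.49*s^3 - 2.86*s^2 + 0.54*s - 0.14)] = (-2.27373675443232e-13*s^7 - 88.505388*s^6 - 368.292258*s^5 - 1032.082668*s^4 - 599.602532*s^3 - 48.119568*s^2 + 36.130512*s + 0.124312)/(165.469149*s^9 + 258.602058*s^8 + 85.89105*s^7 - 14.820038*s^6 + 4.740876*s^5 + 3.447096*s^4 - 1.131948*s^3 + 0.29064*s^2 - 0.031752*s + 0.002744)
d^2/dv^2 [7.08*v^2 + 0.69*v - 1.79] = 14.1600000000000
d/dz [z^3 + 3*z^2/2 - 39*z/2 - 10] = 3*z^2 + 3*z - 39/2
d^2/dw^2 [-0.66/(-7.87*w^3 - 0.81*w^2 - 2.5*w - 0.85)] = (-(31.1652*w + 1.0692)*(7.87*w^3 + 0.81*w^2 + 2.5*w + 0.85) + 0.66*(23.61*w^2 + 1.62*w + 2.5)*(47.22*w^2 + 3.24*w + 5.0))/(7.87*w^3 + 0.81*w^2 + 2.5*w + 0.85)^3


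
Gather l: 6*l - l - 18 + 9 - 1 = 5*l - 10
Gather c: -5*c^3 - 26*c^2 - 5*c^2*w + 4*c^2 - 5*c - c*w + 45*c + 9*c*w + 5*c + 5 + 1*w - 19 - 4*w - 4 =-5*c^3 + c^2*(-5*w - 22) + c*(8*w + 45) - 3*w - 18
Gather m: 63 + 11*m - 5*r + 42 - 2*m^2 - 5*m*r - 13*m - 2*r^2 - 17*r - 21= -2*m^2 + m*(-5*r - 2) - 2*r^2 - 22*r + 84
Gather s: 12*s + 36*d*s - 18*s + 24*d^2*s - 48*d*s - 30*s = s*(24*d^2 - 12*d - 36)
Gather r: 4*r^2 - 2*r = 4*r^2 - 2*r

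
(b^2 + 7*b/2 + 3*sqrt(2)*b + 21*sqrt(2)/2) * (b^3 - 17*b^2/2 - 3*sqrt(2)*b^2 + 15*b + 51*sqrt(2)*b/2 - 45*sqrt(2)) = b^5 - 5*b^4 - 131*b^3/4 + 285*b^2/2 + 531*b/2 - 945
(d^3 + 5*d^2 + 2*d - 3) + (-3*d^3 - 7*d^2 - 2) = -2*d^3 - 2*d^2 + 2*d - 5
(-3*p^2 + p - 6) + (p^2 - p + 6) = -2*p^2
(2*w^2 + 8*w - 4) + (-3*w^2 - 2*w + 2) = -w^2 + 6*w - 2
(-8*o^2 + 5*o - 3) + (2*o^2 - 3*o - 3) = -6*o^2 + 2*o - 6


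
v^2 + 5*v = v*(v + 5)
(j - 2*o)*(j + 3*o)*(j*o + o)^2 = j^4*o^2 + j^3*o^3 + 2*j^3*o^2 - 6*j^2*o^4 + 2*j^2*o^3 + j^2*o^2 - 12*j*o^4 + j*o^3 - 6*o^4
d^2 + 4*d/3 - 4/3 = (d - 2/3)*(d + 2)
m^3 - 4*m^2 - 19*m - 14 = (m - 7)*(m + 1)*(m + 2)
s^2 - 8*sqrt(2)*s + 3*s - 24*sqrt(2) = (s + 3)*(s - 8*sqrt(2))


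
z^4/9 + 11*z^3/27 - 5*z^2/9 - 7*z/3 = z*(z/3 + 1)^2*(z - 7/3)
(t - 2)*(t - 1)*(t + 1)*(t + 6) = t^4 + 4*t^3 - 13*t^2 - 4*t + 12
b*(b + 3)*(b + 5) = b^3 + 8*b^2 + 15*b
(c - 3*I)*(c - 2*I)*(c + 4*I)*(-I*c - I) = -I*c^4 - c^3 - I*c^3 - c^2 - 14*I*c^2 - 24*c - 14*I*c - 24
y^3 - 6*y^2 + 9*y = y*(y - 3)^2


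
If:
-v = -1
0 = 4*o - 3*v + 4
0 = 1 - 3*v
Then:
No Solution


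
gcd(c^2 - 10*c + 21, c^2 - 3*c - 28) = c - 7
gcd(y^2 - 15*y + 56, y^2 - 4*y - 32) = y - 8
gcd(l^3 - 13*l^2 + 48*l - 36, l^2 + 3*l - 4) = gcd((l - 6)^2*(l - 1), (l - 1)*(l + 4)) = l - 1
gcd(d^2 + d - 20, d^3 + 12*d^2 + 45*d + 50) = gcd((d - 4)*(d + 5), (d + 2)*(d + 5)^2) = d + 5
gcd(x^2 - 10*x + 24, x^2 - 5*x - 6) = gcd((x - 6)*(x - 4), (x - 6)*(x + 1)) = x - 6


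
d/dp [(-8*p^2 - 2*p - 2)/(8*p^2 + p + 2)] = 2*(4*p^2 - 1)/(64*p^4 + 16*p^3 + 33*p^2 + 4*p + 4)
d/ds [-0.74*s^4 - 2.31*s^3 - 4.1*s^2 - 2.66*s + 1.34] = -2.96*s^3 - 6.93*s^2 - 8.2*s - 2.66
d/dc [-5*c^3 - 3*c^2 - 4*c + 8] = -15*c^2 - 6*c - 4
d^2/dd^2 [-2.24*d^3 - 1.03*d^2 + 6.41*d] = -13.44*d - 2.06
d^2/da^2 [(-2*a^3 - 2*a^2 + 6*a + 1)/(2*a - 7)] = 4*(-4*a^3 + 42*a^2 - 147*a - 5)/(8*a^3 - 84*a^2 + 294*a - 343)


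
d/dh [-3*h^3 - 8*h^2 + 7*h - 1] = -9*h^2 - 16*h + 7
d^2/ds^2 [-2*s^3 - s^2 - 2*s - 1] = -12*s - 2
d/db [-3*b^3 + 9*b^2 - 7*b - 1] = -9*b^2 + 18*b - 7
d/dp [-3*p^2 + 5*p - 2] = 5 - 6*p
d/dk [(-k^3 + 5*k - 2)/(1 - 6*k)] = (12*k^3 - 3*k^2 - 7)/(36*k^2 - 12*k + 1)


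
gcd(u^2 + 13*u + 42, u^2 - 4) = 1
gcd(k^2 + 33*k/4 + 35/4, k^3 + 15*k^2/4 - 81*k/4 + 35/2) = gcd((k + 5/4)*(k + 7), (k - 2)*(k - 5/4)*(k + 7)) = k + 7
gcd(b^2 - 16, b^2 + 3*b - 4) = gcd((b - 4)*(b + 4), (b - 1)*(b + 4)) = b + 4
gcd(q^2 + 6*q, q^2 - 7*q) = q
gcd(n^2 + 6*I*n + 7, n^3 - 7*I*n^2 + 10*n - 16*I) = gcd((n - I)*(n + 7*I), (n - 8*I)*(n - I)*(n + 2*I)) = n - I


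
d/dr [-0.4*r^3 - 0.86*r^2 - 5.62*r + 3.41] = -1.2*r^2 - 1.72*r - 5.62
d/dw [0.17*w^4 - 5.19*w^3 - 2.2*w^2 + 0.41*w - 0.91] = 0.68*w^3 - 15.57*w^2 - 4.4*w + 0.41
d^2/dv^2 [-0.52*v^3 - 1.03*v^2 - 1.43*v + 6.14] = -3.12*v - 2.06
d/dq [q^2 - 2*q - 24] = 2*q - 2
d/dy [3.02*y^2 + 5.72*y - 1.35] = 6.04*y + 5.72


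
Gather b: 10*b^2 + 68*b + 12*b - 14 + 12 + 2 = 10*b^2 + 80*b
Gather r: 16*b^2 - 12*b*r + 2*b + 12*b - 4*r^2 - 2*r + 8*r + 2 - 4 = 16*b^2 + 14*b - 4*r^2 + r*(6 - 12*b) - 2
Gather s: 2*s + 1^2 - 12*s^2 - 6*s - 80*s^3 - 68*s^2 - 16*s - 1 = -80*s^3 - 80*s^2 - 20*s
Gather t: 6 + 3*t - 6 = 3*t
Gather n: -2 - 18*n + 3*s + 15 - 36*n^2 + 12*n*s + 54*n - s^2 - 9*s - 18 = -36*n^2 + n*(12*s + 36) - s^2 - 6*s - 5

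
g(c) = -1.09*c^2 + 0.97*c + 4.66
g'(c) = 0.97 - 2.18*c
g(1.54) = 3.57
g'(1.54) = -2.39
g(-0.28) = 4.30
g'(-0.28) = 1.58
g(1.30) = 4.08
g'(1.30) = -1.86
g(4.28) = -11.16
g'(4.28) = -8.36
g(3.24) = -3.64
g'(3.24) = -6.09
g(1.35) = 3.98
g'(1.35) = -1.97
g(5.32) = -21.03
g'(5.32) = -10.63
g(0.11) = 4.75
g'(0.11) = 0.73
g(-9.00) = -92.36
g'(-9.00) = 20.59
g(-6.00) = -40.40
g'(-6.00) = 14.05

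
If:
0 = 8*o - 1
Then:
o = 1/8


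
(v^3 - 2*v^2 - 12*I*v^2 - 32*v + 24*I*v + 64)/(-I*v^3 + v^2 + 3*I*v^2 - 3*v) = (-v^3 + 2*v^2 + 12*I*v^2 + 32*v - 24*I*v - 64)/(v*(I*v^2 - v - 3*I*v + 3))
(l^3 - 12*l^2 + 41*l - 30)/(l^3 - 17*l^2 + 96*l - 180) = (l - 1)/(l - 6)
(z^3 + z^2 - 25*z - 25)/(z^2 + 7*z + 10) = (z^2 - 4*z - 5)/(z + 2)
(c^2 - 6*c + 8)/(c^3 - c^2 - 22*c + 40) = 1/(c + 5)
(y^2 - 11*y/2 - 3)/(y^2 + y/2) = (y - 6)/y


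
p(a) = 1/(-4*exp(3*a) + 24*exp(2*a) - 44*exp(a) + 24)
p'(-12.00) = 0.00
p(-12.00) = 0.04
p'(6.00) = 0.00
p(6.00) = 0.00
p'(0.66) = -113.27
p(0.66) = -3.85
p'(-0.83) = 0.14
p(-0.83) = 0.11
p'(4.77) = 0.00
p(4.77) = -0.00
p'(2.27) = 0.00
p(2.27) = -0.00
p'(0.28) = 0.92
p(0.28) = -0.68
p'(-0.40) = 0.69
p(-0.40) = 0.24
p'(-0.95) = 0.10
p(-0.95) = 0.10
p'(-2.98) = 0.00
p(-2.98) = 0.05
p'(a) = (12*exp(3*a) - 48*exp(2*a) + 44*exp(a))/(-4*exp(3*a) + 24*exp(2*a) - 44*exp(a) + 24)^2 = (3*exp(2*a) - 12*exp(a) + 11)*exp(a)/(4*(exp(3*a) - 6*exp(2*a) + 11*exp(a) - 6)^2)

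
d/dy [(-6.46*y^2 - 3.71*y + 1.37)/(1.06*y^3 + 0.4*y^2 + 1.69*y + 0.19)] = (6.8476*y^4 + 7.8652*y^3 - 13.79*y^2 - 3.5508*y - 3.0202)/(1.1236*y^6 + 0.848*y^5 + 3.7428*y^4 + 1.7548*y^3 + 3.0081*y^2 + 0.6422*y + 0.0361)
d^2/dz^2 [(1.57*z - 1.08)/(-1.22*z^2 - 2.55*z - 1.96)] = (-(1.57*z - 1.08)*(2.44*z + 2.55)*(4.88*z + 5.1) + (11.4924*z + 5.3718)*(1.22*z^2 + 2.55*z + 1.96))/(1.22*z^2 + 2.55*z + 1.96)^3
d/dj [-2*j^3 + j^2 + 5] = 2*j*(1 - 3*j)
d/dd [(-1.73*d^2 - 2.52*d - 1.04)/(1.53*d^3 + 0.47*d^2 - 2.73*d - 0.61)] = (2.6469*d^4 + 7.7112*d^3 + 10.6809*d^2 + 3.0882*d - 1.302)/(2.3409*d^6 + 1.4382*d^5 - 8.1329*d^4 - 4.4328*d^3 + 6.8795*d^2 + 3.3306*d + 0.3721)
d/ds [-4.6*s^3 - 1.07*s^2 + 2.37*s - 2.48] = -13.8*s^2 - 2.14*s + 2.37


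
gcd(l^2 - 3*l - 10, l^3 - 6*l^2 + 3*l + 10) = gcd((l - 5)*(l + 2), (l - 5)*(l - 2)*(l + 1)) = l - 5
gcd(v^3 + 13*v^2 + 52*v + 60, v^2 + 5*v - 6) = v + 6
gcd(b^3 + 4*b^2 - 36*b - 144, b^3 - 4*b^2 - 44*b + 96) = b + 6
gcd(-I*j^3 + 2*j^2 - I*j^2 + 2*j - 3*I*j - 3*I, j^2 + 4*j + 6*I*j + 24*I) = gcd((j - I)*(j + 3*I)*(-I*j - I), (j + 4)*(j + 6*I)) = 1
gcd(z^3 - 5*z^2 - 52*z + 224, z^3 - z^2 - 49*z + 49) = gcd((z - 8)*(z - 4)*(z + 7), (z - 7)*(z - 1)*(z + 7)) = z + 7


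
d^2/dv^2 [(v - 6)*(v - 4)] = 2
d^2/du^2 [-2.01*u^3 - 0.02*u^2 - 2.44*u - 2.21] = -12.06*u - 0.04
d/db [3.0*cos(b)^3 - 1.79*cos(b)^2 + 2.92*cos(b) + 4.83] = (-9.0*cos(b)^2 + 3.58*cos(b) - 2.92)*sin(b)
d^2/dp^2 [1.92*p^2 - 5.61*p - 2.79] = 3.84000000000000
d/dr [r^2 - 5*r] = 2*r - 5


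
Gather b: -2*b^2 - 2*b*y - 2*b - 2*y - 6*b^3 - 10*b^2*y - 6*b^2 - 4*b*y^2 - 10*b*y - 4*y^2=-6*b^3 + b^2*(-10*y - 8) + b*(-4*y^2 - 12*y - 2) - 4*y^2 - 2*y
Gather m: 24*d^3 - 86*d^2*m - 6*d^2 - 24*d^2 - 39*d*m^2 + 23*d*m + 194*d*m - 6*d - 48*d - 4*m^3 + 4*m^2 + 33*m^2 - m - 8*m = 24*d^3 - 30*d^2 - 54*d - 4*m^3 + m^2*(37 - 39*d) + m*(-86*d^2 + 217*d - 9)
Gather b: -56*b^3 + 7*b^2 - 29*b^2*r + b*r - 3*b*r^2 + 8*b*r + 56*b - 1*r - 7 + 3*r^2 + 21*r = -56*b^3 + b^2*(7 - 29*r) + b*(-3*r^2 + 9*r + 56) + 3*r^2 + 20*r - 7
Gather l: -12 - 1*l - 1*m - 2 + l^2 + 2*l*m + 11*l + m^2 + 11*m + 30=l^2 + l*(2*m + 10) + m^2 + 10*m + 16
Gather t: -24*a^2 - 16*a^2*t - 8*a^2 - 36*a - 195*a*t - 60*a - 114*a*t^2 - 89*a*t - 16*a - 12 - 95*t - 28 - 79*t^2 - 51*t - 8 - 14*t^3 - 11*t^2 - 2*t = -32*a^2 - 112*a - 14*t^3 + t^2*(-114*a - 90) + t*(-16*a^2 - 284*a - 148) - 48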